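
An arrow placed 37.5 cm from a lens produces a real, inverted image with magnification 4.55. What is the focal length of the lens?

f = 30.7 cm (converging)

m = −d_i/d_o ⇒ d_i = −m·d_o = −(-4.55)·(37.5) = 170.6 cm.
1/f = 1/d_o + 1/d_i = 1/(37.5) + 1/(170.6) = 0.03253, so f = 30.7 cm.
Since f is positive, the lens is converging.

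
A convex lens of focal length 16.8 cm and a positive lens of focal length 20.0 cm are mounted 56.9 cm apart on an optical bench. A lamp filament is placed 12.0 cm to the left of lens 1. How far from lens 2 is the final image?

Lens 1: 1/d_i1 = 1/f₁ − 1/d_o1 = 1/(16.8) − 1/(12.0) = -0.02381, so d_i1 = -42.00 cm.
The intermediate image is 42.00 cm to the left of lens 1 (virtual), which is 56.9 − (-42.00) = 98.90 cm to the left of lens 2, so d_o2 = +98.90 cm.
Lens 2: 1/d_i2 = 1/f₂ − 1/d_o2 = 1/(20.0) − 1/(98.90) = 0.03989, so d_i2 = 25.1 cm.
The final image is real, 25.1 cm to the right of lens 2 (overall magnification ≈ -0.89).

25.1 cm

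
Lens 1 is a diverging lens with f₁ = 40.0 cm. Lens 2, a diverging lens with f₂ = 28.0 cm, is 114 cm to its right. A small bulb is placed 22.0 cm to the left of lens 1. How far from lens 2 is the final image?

23.0 cm

Lens 1 is diverging, so f₁ = −40.0 cm.
Lens 1: 1/d_i1 = 1/f₁ − 1/d_o1 = 1/(-40.0) − 1/(22.0) = -0.07045, so d_i1 = -14.19 cm.
The intermediate image is 14.19 cm to the left of lens 1 (virtual), which is 114 − (-14.19) = 128.2 cm to the left of lens 2, so d_o2 = +128.2 cm.
Lens 2 is diverging, so f₂ = −28.0 cm.
Lens 2: 1/d_i2 = 1/f₂ − 1/d_o2 = 1/(-28.0) − 1/(128.2) = -0.04351, so d_i2 = -23.0 cm.
The final image is virtual, 23.0 cm to the left of lens 2 (overall magnification ≈ 0.12).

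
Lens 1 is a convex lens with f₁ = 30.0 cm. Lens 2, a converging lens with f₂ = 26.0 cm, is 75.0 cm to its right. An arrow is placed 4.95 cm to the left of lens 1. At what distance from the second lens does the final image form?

38.3 cm

Lens 1: 1/d_i1 = 1/f₁ − 1/d_o1 = 1/(30.0) − 1/(4.95) = -0.1687, so d_i1 = -5.928 cm.
The intermediate image is 5.928 cm to the left of lens 1 (virtual), which is 75.0 − (-5.928) = 80.93 cm to the left of lens 2, so d_o2 = +80.93 cm.
Lens 2: 1/d_i2 = 1/f₂ − 1/d_o2 = 1/(26.0) − 1/(80.93) = 0.02611, so d_i2 = 38.3 cm.
The final image is real, 38.3 cm to the right of lens 2 (overall magnification ≈ -0.57).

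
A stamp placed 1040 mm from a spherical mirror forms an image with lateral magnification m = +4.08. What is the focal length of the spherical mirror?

f = 1380 mm (concave)

m = −d_i/d_o ⇒ d_i = −m·d_o = −(+4.08)·(1040) = -4243 mm.
1/f = 1/d_o + 1/d_i = 1/(1040) + 1/(-4243) = 0.0007259, so f = 1380 mm.
Since f is positive, the spherical mirror is concave.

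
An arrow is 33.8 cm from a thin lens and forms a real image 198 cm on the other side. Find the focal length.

Real image ⇒ d_i = +198 cm.
1/f = 1/d_o + 1/d_i = 1/(33.8) + 1/(198) = 0.03464, so f = 28.9 cm.
Since f is positive, the thin lens is converging.

f = 28.9 cm (converging)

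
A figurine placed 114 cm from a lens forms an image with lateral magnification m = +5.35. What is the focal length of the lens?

f = 140 cm (converging)

m = −d_i/d_o ⇒ d_i = −m·d_o = −(+5.35)·(114) = -609.9 cm.
1/f = 1/d_o + 1/d_i = 1/(114) + 1/(-609.9) = 0.007132, so f = 140 cm.
Since f is positive, the lens is converging.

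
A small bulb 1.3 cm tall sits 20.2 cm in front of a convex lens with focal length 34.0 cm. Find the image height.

3.20 cm

1/d_i = 1/f − 1/d_o = 1/(34.00) − 1/(20.2) = -0.02009, so d_i = -49.77 cm.
m = −d_i/d_o = +2.464.
|h_i| = |m|·h_o = 2.464 × 1.3 = 3.20 cm. The image is virtual, upright and enlarged, on the same side as the object.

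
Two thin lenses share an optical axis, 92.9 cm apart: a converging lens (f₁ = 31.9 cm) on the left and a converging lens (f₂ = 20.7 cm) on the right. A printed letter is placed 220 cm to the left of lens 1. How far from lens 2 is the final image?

Lens 1: 1/d_i1 = 1/f₁ − 1/d_o1 = 1/(31.9) − 1/(220) = 0.02680, so d_i1 = 37.31 cm.
The intermediate image is 37.31 cm to the right of lens 1, which is 92.9 − (37.31) = 55.59 cm to the left of lens 2, so d_o2 = +55.59 cm.
Lens 2: 1/d_i2 = 1/f₂ − 1/d_o2 = 1/(20.7) − 1/(55.59) = 0.03032, so d_i2 = 33.0 cm.
The final image is real, 33.0 cm to the right of lens 2 (overall magnification ≈ 0.10).

33.0 cm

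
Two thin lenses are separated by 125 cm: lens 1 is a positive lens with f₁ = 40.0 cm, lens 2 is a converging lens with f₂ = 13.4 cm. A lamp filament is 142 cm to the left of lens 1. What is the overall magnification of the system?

m = +0.0940

Lens 1: 1/d_i1 = 1/(40.0) − 1/(142) = 0.01796, so d_i1 = 55.69 cm; m₁ = −d_i1/d_o1 = -0.3922.
d_o2 = 125 − (55.69) = 69.31 cm.
Lens 2: 1/d_i2 = 1/(13.4) − 1/(69.31) = 0.06020, so d_i2 = 16.61 cm; m₂ = −d_i2/d_o2 = -0.2397.
m = m₁·m₂ = (-0.3922)(-0.2397) = +0.0940.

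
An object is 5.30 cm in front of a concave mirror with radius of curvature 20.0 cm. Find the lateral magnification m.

m = +2.13

f = R/2 = 20.0/2 = 10.00 cm.
1/d_i = 1/f − 1/d_o = 1/(10.00) − 1/(5.30) = -0.08868, so d_i = -11.28 cm.
m = −d_i/d_o = −(-11.28)/(5.30) = +2.13.
The image is virtual, upright and enlarged, behind the mirror.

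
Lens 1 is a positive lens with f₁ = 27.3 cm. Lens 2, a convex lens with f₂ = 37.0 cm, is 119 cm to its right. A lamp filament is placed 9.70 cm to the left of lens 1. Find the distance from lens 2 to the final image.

51.1 cm

Lens 1: 1/d_i1 = 1/f₁ − 1/d_o1 = 1/(27.3) − 1/(9.70) = -0.06646, so d_i1 = -15.05 cm.
The intermediate image is 15.05 cm to the left of lens 1 (virtual), which is 119 − (-15.05) = 134.1 cm to the left of lens 2, so d_o2 = +134.1 cm.
Lens 2: 1/d_i2 = 1/f₂ − 1/d_o2 = 1/(37.0) − 1/(134.1) = 0.01957, so d_i2 = 51.1 cm.
The final image is real, 51.1 cm to the right of lens 2 (overall magnification ≈ -0.59).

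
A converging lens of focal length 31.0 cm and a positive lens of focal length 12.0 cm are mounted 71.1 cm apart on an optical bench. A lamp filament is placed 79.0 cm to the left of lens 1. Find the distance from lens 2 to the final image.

29.8 cm

Lens 1: 1/d_i1 = 1/f₁ − 1/d_o1 = 1/(31.0) − 1/(79.0) = 0.01960, so d_i1 = 51.02 cm.
The intermediate image is 51.02 cm to the right of lens 1, which is 71.1 − (51.02) = 20.08 cm to the left of lens 2, so d_o2 = +20.08 cm.
Lens 2: 1/d_i2 = 1/f₂ − 1/d_o2 = 1/(12.0) − 1/(20.08) = 0.03353, so d_i2 = 29.8 cm.
The final image is real, 29.8 cm to the right of lens 2 (overall magnification ≈ 0.96).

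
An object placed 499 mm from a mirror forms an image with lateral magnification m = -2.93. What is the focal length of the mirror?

f = 372 mm (concave)

m = −d_i/d_o ⇒ d_i = −m·d_o = −(-2.93)·(499) = 1462 mm.
1/f = 1/d_o + 1/d_i = 1/(499) + 1/(1462) = 0.002688, so f = 372 mm.
Since f is positive, the mirror is concave.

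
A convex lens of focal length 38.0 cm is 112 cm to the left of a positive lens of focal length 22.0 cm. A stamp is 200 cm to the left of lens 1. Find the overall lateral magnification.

Lens 1: 1/d_i1 = 1/(38.0) − 1/(200) = 0.02132, so d_i1 = 46.91 cm; m₁ = −d_i1/d_o1 = -0.2345.
d_o2 = 112 − (46.91) = 65.09 cm.
Lens 2: 1/d_i2 = 1/(22.0) − 1/(65.09) = 0.03009, so d_i2 = 33.23 cm; m₂ = −d_i2/d_o2 = -0.5106.
m = m₁·m₂ = (-0.2345)(-0.5106) = +0.120.

m = +0.120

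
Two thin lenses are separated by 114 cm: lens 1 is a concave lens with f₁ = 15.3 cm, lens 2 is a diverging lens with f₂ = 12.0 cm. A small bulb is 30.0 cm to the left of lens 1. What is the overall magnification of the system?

f₁ = −15.3 cm (diverging).
Lens 1: 1/d_i1 = 1/(-15.3) − 1/(30.0) = -0.09869, so d_i1 = -10.13 cm; m₁ = −d_i1/d_o1 = +0.3377.
d_o2 = 114 − (-10.13) = 124.1 cm.
f₂ = −12.0 cm (diverging).
Lens 2: 1/d_i2 = 1/(-12.0) − 1/(124.1) = -0.09139, so d_i2 = -10.94 cm; m₂ = −d_i2/d_o2 = +0.08817.
m = m₁·m₂ = (+0.3377)(+0.08817) = +0.0298.

m = +0.0298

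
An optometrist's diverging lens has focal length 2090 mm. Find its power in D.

For a diverging lens, f = −2090 mm.
f = -209 cm = -2.09 m.
P = 1/f = 1/(-2.09 m) = -0.478 D.

P = -0.478 D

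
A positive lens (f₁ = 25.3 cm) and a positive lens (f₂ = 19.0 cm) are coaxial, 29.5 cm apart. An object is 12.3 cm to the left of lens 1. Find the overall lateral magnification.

m = -1.07

Lens 1: 1/d_i1 = 1/(25.3) − 1/(12.3) = -0.04178, so d_i1 = -23.94 cm; m₁ = −d_i1/d_o1 = +1.946.
d_o2 = 29.5 − (-23.94) = 53.44 cm.
Lens 2: 1/d_i2 = 1/(19.0) − 1/(53.44) = 0.03392, so d_i2 = 29.48 cm; m₂ = −d_i2/d_o2 = -0.5517.
m = m₁·m₂ = (+1.946)(-0.5517) = -1.07.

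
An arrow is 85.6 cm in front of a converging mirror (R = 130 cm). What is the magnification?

m = -3.16

f = R/2 = 130/2 = 65.00 cm.
1/d_i = 1/f − 1/d_o = 1/(65.00) − 1/(85.6) = 0.003702, so d_i = 270.1 cm.
m = −d_i/d_o = −(270.1)/(85.6) = -3.16.
The image is real, inverted and enlarged, in front of the mirror.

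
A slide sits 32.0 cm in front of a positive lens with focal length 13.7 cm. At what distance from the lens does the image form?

Lens equation: 1/v = 1/f − 1/u = 1/(13.70) − 1/(32.0) = 0.07299 − 0.03125 = 0.04174, so v = 24.0 cm.
The image is real, inverted and reduced, on the far side of the lens.

24.0 cm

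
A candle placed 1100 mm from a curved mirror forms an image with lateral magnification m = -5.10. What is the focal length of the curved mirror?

f = 920 mm (concave)

m = −d_i/d_o ⇒ d_i = −m·d_o = −(-5.10)·(1100) = 5610 mm.
1/f = 1/d_o + 1/d_i = 1/(1100) + 1/(5610) = 0.001087, so f = 920 mm.
Since f is positive, the curved mirror is concave.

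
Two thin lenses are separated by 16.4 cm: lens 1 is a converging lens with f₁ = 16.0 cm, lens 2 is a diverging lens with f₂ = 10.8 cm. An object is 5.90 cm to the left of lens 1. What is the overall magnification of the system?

m = +0.468

Lens 1: 1/d_i1 = 1/(16.0) − 1/(5.90) = -0.1070, so d_i1 = -9.347 cm; m₁ = −d_i1/d_o1 = +1.584.
d_o2 = 16.4 − (-9.347) = 25.75 cm.
f₂ = −10.8 cm (diverging).
Lens 2: 1/d_i2 = 1/(-10.8) − 1/(25.75) = -0.1314, so d_i2 = -7.609 cm; m₂ = −d_i2/d_o2 = +0.2955.
m = m₁·m₂ = (+1.584)(+0.2955) = +0.468.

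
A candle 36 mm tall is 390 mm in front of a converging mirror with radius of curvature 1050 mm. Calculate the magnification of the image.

m = +3.89

f = R/2 = 1050/2 = 525.0 mm.
1/d_i = 1/f − 1/d_o = 1/(525.0) − 1/(390) = -0.0006593, so d_i = -1517 mm.
m = −d_i/d_o = −(-1517)/(390) = +3.89.
The image is virtual, upright and enlarged, behind the mirror.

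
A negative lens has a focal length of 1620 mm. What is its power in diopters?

P = -0.617 D

For a negative lens, f = −1620 mm.
f = -162 cm = -1.62 m.
P = 1/f = 1/(-1.62 m) = -0.617 D.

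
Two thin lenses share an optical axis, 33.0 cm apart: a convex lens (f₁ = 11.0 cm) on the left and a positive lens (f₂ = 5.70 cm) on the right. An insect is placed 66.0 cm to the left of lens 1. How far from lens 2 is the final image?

8.00 cm

Lens 1: 1/d_i1 = 1/f₁ − 1/d_o1 = 1/(11.0) − 1/(66.0) = 0.07576, so d_i1 = 13.20 cm.
The intermediate image is 13.20 cm to the right of lens 1, which is 33.0 − (13.20) = 19.80 cm to the left of lens 2, so d_o2 = +19.80 cm.
Lens 2: 1/d_i2 = 1/f₂ − 1/d_o2 = 1/(5.70) − 1/(19.80) = 0.1249, so d_i2 = 8.00 cm.
The final image is real, 8.00 cm to the right of lens 2 (overall magnification ≈ 0.081).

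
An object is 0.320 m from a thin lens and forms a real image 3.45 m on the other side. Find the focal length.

Real image ⇒ d_i = +3.45 m.
1/f = 1/d_o + 1/d_i = 1/(0.320) + 1/(3.45) = 3.415, so f = 0.293 m.
Since f is positive, the thin lens is converging.

f = 0.293 m (converging)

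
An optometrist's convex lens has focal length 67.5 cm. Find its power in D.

P = +1.48 D

f = 67.5 cm = 0.675 m.
P = 1/f = 1/(0.675 m) = +1.48 D.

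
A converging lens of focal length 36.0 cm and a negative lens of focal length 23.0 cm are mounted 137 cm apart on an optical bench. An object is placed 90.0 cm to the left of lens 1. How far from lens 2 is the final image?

Lens 1: 1/d_i1 = 1/f₁ − 1/d_o1 = 1/(36.0) − 1/(90.0) = 0.01667, so d_i1 = 60.00 cm.
The intermediate image is 60.00 cm to the right of lens 1, which is 137 − (60.00) = 77.00 cm to the left of lens 2, so d_o2 = +77.00 cm.
Lens 2 is diverging, so f₂ = −23.0 cm.
Lens 2: 1/d_i2 = 1/f₂ − 1/d_o2 = 1/(-23.0) − 1/(77.00) = -0.05647, so d_i2 = -17.7 cm.
The final image is virtual, 17.7 cm to the left of lens 2 (overall magnification ≈ -0.15).

17.7 cm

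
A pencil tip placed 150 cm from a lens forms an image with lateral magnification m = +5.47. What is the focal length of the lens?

f = 184 cm (converging)

m = −d_i/d_o ⇒ d_i = −m·d_o = −(+5.47)·(150) = -820.5 cm.
1/f = 1/d_o + 1/d_i = 1/(150) + 1/(-820.5) = 0.005448, so f = 184 cm.
Since f is positive, the lens is converging.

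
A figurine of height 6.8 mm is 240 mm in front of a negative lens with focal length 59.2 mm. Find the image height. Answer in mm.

1.35 mm

For a negative lens, f = -59.2 mm.
1/d_i = 1/f − 1/d_o = 1/(-59.20) − 1/(240) = -0.02106, so d_i = -47.49 mm.
m = −d_i/d_o = +0.1979.
|h_i| = |m|·h_o = 0.1979 × 6.8 = 1.35 mm. The image is virtual, upright and reduced, on the same side as the object.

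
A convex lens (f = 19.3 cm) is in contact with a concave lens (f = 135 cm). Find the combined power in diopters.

P₁ = 1/f₁ = 1/(0.193 m) = +5.181 D; P₂ = 1/f₂ = 1/(-1.35 m) = -0.7407 D.
For thin lenses in contact, P = P₁ + P₂ = (+5.181) + (-0.7407) = +4.44 D.

P = +4.44 D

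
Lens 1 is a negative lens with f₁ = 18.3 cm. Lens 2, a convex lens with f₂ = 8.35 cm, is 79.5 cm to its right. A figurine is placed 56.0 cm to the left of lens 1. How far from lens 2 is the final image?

9.17 cm

Lens 1 is diverging, so f₁ = −18.3 cm.
Lens 1: 1/d_i1 = 1/f₁ − 1/d_o1 = 1/(-18.3) − 1/(56.0) = -0.07250, so d_i1 = -13.79 cm.
The intermediate image is 13.79 cm to the left of lens 1 (virtual), which is 79.5 − (-13.79) = 93.29 cm to the left of lens 2, so d_o2 = +93.29 cm.
Lens 2: 1/d_i2 = 1/f₂ − 1/d_o2 = 1/(8.35) − 1/(93.29) = 0.1090, so d_i2 = 9.17 cm.
The final image is real, 9.17 cm to the right of lens 2 (overall magnification ≈ -0.024).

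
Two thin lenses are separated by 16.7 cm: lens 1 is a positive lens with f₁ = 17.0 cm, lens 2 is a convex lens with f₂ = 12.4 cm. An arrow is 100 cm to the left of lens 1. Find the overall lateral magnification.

Lens 1: 1/d_i1 = 1/(17.0) − 1/(100) = 0.04882, so d_i1 = 20.48 cm; m₁ = −d_i1/d_o1 = -0.2048.
d_o2 = 16.7 − (20.48) = -3.780 cm (virtual object).
Lens 2: 1/d_i2 = 1/(12.4) − 1/(-3.780) = 0.3452, so d_i2 = 2.897 cm; m₂ = −d_i2/d_o2 = +0.7664.
m = m₁·m₂ = (-0.2048)(+0.7664) = -0.157.

m = -0.157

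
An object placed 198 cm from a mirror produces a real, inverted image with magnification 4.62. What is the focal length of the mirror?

f = 163 cm (concave)

m = −d_i/d_o ⇒ d_i = −m·d_o = −(-4.62)·(198) = 914.8 cm.
1/f = 1/d_o + 1/d_i = 1/(198) + 1/(914.8) = 0.006144, so f = 163 cm.
Since f is positive, the mirror is concave.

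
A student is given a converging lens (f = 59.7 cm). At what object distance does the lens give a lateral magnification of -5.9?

69.8 cm

m = −d_i/d_o ⇒ d_i = −m·d_o.
1/f = 1/d_o + 1/d_i = 1/d_o − 1/(m·d_o) = (1 − 1/m)/d_o, so d_o = f(1 − 1/m) = (59.70)(1 − 1/(-5.9)) = 69.8 cm.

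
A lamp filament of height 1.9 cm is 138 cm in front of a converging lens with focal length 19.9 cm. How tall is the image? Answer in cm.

1/d_i = 1/f − 1/d_o = 1/(19.90) − 1/(138) = 0.04300, so d_i = 23.25 cm.
m = −d_i/d_o = -0.1685.
|h_i| = |m|·h_o = 0.1685 × 1.9 = 0.320 cm. The image is real, inverted and reduced, on the far side of the lens.

0.320 cm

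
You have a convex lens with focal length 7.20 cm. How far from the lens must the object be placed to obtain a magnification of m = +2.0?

m = −d_i/d_o ⇒ d_i = −m·d_o.
1/f = 1/d_o + 1/d_i = 1/d_o − 1/(m·d_o) = (1 − 1/m)/d_o, so d_o = f(1 − 1/m) = (7.200)(1 − 1/(+2.0)) = 3.60 cm.

3.60 cm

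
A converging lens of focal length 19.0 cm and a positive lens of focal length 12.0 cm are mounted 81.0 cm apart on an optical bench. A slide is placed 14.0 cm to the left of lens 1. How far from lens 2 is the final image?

13.2 cm

Lens 1: 1/d_i1 = 1/f₁ − 1/d_o1 = 1/(19.0) − 1/(14.0) = -0.01880, so d_i1 = -53.20 cm.
The intermediate image is 53.20 cm to the left of lens 1 (virtual), which is 81.0 − (-53.20) = 134.2 cm to the left of lens 2, so d_o2 = +134.2 cm.
Lens 2: 1/d_i2 = 1/f₂ − 1/d_o2 = 1/(12.0) − 1/(134.2) = 0.07588, so d_i2 = 13.2 cm.
The final image is real, 13.2 cm to the right of lens 2 (overall magnification ≈ -0.37).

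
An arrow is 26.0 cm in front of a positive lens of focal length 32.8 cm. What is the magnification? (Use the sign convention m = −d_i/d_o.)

m = +4.82

1/d_i = 1/f − 1/d_o = 1/(32.80) − 1/(26.0) = -0.007974, so d_i = -125.4 cm.
m = −d_i/d_o = −(-125.4)/(26.0) = +4.82.
The image is virtual, upright and enlarged, on the same side as the object.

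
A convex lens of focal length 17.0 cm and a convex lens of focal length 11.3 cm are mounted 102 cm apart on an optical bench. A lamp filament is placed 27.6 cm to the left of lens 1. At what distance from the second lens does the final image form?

14.0 cm

Lens 1: 1/d_i1 = 1/f₁ − 1/d_o1 = 1/(17.0) − 1/(27.6) = 0.02259, so d_i1 = 44.26 cm.
The intermediate image is 44.26 cm to the right of lens 1, which is 102 − (44.26) = 57.74 cm to the left of lens 2, so d_o2 = +57.74 cm.
Lens 2: 1/d_i2 = 1/f₂ − 1/d_o2 = 1/(11.3) − 1/(57.74) = 0.07118, so d_i2 = 14.0 cm.
The final image is real, 14.0 cm to the right of lens 2 (overall magnification ≈ 0.39).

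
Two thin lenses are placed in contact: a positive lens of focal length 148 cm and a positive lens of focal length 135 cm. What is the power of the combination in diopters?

P = +1.42 D

P₁ = 1/f₁ = 1/(1.48 m) = +0.6757 D; P₂ = 1/f₂ = 1/(1.35 m) = +0.7407 D.
For thin lenses in contact, P = P₁ + P₂ = (+0.6757) + (+0.7407) = +1.42 D.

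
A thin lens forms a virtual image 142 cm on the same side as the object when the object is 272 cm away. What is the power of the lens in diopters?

P = -0.337 D

Virtual image ⇒ d_i = −142 cm.
1/f = 1/d_o + 1/d_i = 1/(272) + 1/(-142) = -0.003366 cm⁻¹.
f = -297.1 cm = -2.971 m, so P = 1/f = -0.337 D.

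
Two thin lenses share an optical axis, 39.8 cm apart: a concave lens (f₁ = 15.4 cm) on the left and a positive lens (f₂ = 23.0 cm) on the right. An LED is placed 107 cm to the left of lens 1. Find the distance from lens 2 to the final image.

40.5 cm

Lens 1 is diverging, so f₁ = −15.4 cm.
Lens 1: 1/d_i1 = 1/f₁ − 1/d_o1 = 1/(-15.4) − 1/(107) = -0.07428, so d_i1 = -13.46 cm.
The intermediate image is 13.46 cm to the left of lens 1 (virtual), which is 39.8 − (-13.46) = 53.26 cm to the left of lens 2, so d_o2 = +53.26 cm.
Lens 2: 1/d_i2 = 1/f₂ − 1/d_o2 = 1/(23.0) − 1/(53.26) = 0.02470, so d_i2 = 40.5 cm.
The final image is real, 40.5 cm to the right of lens 2 (overall magnification ≈ -0.096).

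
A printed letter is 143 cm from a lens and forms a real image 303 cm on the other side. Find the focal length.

f = 97.2 cm (converging)

Real image ⇒ d_i = +303 cm.
1/f = 1/d_o + 1/d_i = 1/(143) + 1/(303) = 0.01029, so f = 97.2 cm.
Since f is positive, the lens is converging.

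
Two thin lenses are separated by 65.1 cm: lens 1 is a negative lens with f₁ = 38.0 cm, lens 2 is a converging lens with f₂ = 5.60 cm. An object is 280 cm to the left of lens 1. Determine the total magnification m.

m = -0.00720

f₁ = −38.0 cm (diverging).
Lens 1: 1/d_i1 = 1/(-38.0) − 1/(280) = -0.02989, so d_i1 = -33.46 cm; m₁ = −d_i1/d_o1 = +0.1195.
d_o2 = 65.1 − (-33.46) = 98.56 cm.
Lens 2: 1/d_i2 = 1/(5.60) − 1/(98.56) = 0.1684, so d_i2 = 5.937 cm; m₂ = −d_i2/d_o2 = -0.06024.
m = m₁·m₂ = (+0.1195)(-0.06024) = -0.00720.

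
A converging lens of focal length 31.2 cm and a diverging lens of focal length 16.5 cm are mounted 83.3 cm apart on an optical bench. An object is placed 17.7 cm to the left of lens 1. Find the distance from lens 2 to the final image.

Lens 1: 1/d_i1 = 1/f₁ − 1/d_o1 = 1/(31.2) − 1/(17.7) = -0.02445, so d_i1 = -40.91 cm.
The intermediate image is 40.91 cm to the left of lens 1 (virtual), which is 83.3 − (-40.91) = 124.2 cm to the left of lens 2, so d_o2 = +124.2 cm.
Lens 2 is diverging, so f₂ = −16.5 cm.
Lens 2: 1/d_i2 = 1/f₂ − 1/d_o2 = 1/(-16.5) − 1/(124.2) = -0.06866, so d_i2 = -14.6 cm.
The final image is virtual, 14.6 cm to the left of lens 2 (overall magnification ≈ 0.27).

14.6 cm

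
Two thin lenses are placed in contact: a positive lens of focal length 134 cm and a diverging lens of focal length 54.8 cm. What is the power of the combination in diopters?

P = -1.08 D

P₁ = 1/f₁ = 1/(1.34 m) = +0.7463 D; P₂ = 1/f₂ = 1/(-0.548 m) = -1.825 D.
For thin lenses in contact, P = P₁ + P₂ = (+0.7463) + (-1.825) = -1.08 D.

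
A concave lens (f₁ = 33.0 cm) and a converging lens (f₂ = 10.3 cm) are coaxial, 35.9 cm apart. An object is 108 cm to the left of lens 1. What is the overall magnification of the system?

m = -0.0474

f₁ = −33.0 cm (diverging).
Lens 1: 1/d_i1 = 1/(-33.0) − 1/(108) = -0.03956, so d_i1 = -25.28 cm; m₁ = −d_i1/d_o1 = +0.2341.
d_o2 = 35.9 − (-25.28) = 61.18 cm.
Lens 2: 1/d_i2 = 1/(10.3) − 1/(61.18) = 0.08074, so d_i2 = 12.39 cm; m₂ = −d_i2/d_o2 = -0.2024.
m = m₁·m₂ = (+0.2341)(-0.2024) = -0.0474.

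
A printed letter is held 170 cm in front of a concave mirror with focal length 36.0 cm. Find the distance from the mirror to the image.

Mirror equation: 1/d_i = 1/f − 1/d_o = 1/(36.00) − 1/(170) = 0.02778 − 0.005882 = 0.02190, so d_i = 45.7 cm.
The image is real, inverted and reduced, in front of the mirror.

45.7 cm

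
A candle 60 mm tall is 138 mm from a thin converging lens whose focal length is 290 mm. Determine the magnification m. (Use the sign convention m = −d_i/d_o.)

1/d_i = 1/f − 1/d_o = 1/(290.0) − 1/(138) = -0.003798, so d_i = -263.3 mm.
m = −d_i/d_o = −(-263.3)/(138) = +1.91.
The image is virtual, upright and enlarged, on the same side as the object.

m = +1.91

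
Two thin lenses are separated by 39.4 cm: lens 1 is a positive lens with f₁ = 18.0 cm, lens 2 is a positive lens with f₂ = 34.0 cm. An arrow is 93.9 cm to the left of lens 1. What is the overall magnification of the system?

m = -0.478

Lens 1: 1/d_i1 = 1/(18.0) − 1/(93.9) = 0.04491, so d_i1 = 22.27 cm; m₁ = −d_i1/d_o1 = -0.2372.
d_o2 = 39.4 − (22.27) = 17.13 cm.
Lens 2: 1/d_i2 = 1/(34.0) − 1/(17.13) = -0.02897, so d_i2 = -34.52 cm; m₂ = −d_i2/d_o2 = +2.015.
m = m₁·m₂ = (-0.2372)(+2.015) = -0.478.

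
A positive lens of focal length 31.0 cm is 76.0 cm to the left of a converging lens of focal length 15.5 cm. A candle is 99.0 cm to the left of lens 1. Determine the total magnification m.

Lens 1: 1/d_i1 = 1/(31.0) − 1/(99.0) = 0.02216, so d_i1 = 45.13 cm; m₁ = −d_i1/d_o1 = -0.4559.
d_o2 = 76.0 − (45.13) = 30.87 cm.
Lens 2: 1/d_i2 = 1/(15.5) − 1/(30.87) = 0.03212, so d_i2 = 31.13 cm; m₂ = −d_i2/d_o2 = -1.008.
m = m₁·m₂ = (-0.4559)(-1.008) = +0.460.

m = +0.460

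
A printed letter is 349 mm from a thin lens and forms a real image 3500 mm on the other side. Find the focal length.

f = 317 mm (converging)

Real image ⇒ d_i = +3500 mm.
1/f = 1/d_o + 1/d_i = 1/(349) + 1/(3500) = 0.003151, so f = 317 mm.
Since f is positive, the thin lens is converging.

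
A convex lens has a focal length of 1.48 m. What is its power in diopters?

P = +0.676 D

P = 1/f = 1/(1.48 m) = +0.676 D.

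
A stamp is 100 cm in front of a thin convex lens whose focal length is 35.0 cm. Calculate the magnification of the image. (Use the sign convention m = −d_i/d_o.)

1/d_i = 1/f − 1/d_o = 1/(35.00) − 1/(100) = 0.01857, so d_i = 53.85 cm.
m = −d_i/d_o = −(53.85)/(100) = -0.538.
The image is real, inverted and reduced, on the far side of the lens.

m = -0.538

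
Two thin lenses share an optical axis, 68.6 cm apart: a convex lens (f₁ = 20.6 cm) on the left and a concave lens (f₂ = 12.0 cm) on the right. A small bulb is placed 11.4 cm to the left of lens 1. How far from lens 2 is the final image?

10.6 cm

Lens 1: 1/d_i1 = 1/f₁ − 1/d_o1 = 1/(20.6) − 1/(11.4) = -0.03918, so d_i1 = -25.53 cm.
The intermediate image is 25.53 cm to the left of lens 1 (virtual), which is 68.6 − (-25.53) = 94.13 cm to the left of lens 2, so d_o2 = +94.13 cm.
Lens 2 is diverging, so f₂ = −12.0 cm.
Lens 2: 1/d_i2 = 1/f₂ − 1/d_o2 = 1/(-12.0) − 1/(94.13) = -0.09396, so d_i2 = -10.6 cm.
The final image is virtual, 10.6 cm to the left of lens 2 (overall magnification ≈ 0.25).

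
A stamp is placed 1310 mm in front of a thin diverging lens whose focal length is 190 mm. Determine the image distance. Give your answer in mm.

166 mm

For a diverging lens, f = -190 mm.
Thin-lens equation: 1/v = 1/f − 1/u = 1/(-190.0) − 1/(1310) = -0.005263 − 0.0007634 = -0.006027, so v = -166 mm.
The image is virtual, upright and reduced, on the same side as the object.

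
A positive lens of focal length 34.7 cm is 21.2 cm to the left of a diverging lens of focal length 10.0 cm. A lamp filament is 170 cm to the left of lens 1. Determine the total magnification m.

m = +0.207

Lens 1: 1/d_i1 = 1/(34.7) − 1/(170) = 0.02294, so d_i1 = 43.60 cm; m₁ = −d_i1/d_o1 = -0.2565.
d_o2 = 21.2 − (43.60) = -22.40 cm (virtual object).
f₂ = −10.0 cm (diverging).
Lens 2: 1/d_i2 = 1/(-10.0) − 1/(-22.40) = -0.05536, so d_i2 = -18.06 cm; m₂ = −d_i2/d_o2 = -0.8065.
m = m₁·m₂ = (-0.2565)(-0.8065) = +0.207.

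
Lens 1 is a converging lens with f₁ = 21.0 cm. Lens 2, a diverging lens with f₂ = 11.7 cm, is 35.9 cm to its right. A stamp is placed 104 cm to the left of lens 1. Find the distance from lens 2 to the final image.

5.27 cm

Lens 1: 1/d_i1 = 1/f₁ − 1/d_o1 = 1/(21.0) − 1/(104) = 0.03800, so d_i1 = 26.31 cm.
The intermediate image is 26.31 cm to the right of lens 1, which is 35.9 − (26.31) = 9.590 cm to the left of lens 2, so d_o2 = +9.590 cm.
Lens 2 is diverging, so f₂ = −11.7 cm.
Lens 2: 1/d_i2 = 1/f₂ − 1/d_o2 = 1/(-11.7) − 1/(9.590) = -0.1897, so d_i2 = -5.27 cm.
The final image is virtual, 5.27 cm to the left of lens 2 (overall magnification ≈ -0.14).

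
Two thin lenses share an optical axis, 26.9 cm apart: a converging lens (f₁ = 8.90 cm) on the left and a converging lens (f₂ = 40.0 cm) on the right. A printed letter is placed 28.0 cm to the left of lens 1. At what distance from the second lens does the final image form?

21.2 cm

Lens 1: 1/d_i1 = 1/f₁ − 1/d_o1 = 1/(8.90) − 1/(28.0) = 0.07665, so d_i1 = 13.05 cm.
The intermediate image is 13.05 cm to the right of lens 1, which is 26.9 − (13.05) = 13.85 cm to the left of lens 2, so d_o2 = +13.85 cm.
Lens 2: 1/d_i2 = 1/f₂ − 1/d_o2 = 1/(40.0) − 1/(13.85) = -0.04720, so d_i2 = -21.2 cm.
The final image is virtual, 21.2 cm to the left of lens 2 (overall magnification ≈ -0.71).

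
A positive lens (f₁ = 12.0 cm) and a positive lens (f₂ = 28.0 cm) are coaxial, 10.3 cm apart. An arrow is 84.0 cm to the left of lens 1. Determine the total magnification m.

Lens 1: 1/d_i1 = 1/(12.0) − 1/(84.0) = 0.07143, so d_i1 = 14.00 cm; m₁ = −d_i1/d_o1 = -0.1667.
d_o2 = 10.3 − (14.00) = -3.700 cm (virtual object).
Lens 2: 1/d_i2 = 1/(28.0) − 1/(-3.700) = 0.3060, so d_i2 = 3.268 cm; m₂ = −d_i2/d_o2 = +0.8833.
m = m₁·m₂ = (-0.1667)(+0.8833) = -0.147.

m = -0.147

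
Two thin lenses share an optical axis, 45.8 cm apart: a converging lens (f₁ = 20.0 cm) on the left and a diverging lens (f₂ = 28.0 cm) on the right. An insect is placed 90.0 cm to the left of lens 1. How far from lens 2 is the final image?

Lens 1: 1/d_i1 = 1/f₁ − 1/d_o1 = 1/(20.0) − 1/(90.0) = 0.03889, so d_i1 = 25.71 cm.
The intermediate image is 25.71 cm to the right of lens 1, which is 45.8 − (25.71) = 20.09 cm to the left of lens 2, so d_o2 = +20.09 cm.
Lens 2 is diverging, so f₂ = −28.0 cm.
Lens 2: 1/d_i2 = 1/f₂ − 1/d_o2 = 1/(-28.0) − 1/(20.09) = -0.08549, so d_i2 = -11.7 cm.
The final image is virtual, 11.7 cm to the left of lens 2 (overall magnification ≈ -0.17).

11.7 cm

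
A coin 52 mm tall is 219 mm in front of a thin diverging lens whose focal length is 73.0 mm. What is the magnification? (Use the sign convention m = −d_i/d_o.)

m = +0.250

For a diverging lens, f = -73.0 mm.
1/d_i = 1/f − 1/d_o = 1/(-73.00) − 1/(219) = -0.01826, so d_i = -54.75 mm.
m = −d_i/d_o = −(-54.75)/(219) = +0.250.
The image is virtual, upright and reduced, on the same side as the object.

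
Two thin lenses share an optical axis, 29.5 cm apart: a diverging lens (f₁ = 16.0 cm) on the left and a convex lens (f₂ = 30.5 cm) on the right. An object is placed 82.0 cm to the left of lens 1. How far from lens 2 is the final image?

106 cm

Lens 1 is diverging, so f₁ = −16.0 cm.
Lens 1: 1/d_i1 = 1/f₁ − 1/d_o1 = 1/(-16.0) − 1/(82.0) = -0.07470, so d_i1 = -13.39 cm.
The intermediate image is 13.39 cm to the left of lens 1 (virtual), which is 29.5 − (-13.39) = 42.89 cm to the left of lens 2, so d_o2 = +42.89 cm.
Lens 2: 1/d_i2 = 1/f₂ − 1/d_o2 = 1/(30.5) − 1/(42.89) = 0.009471, so d_i2 = 106 cm.
The final image is real, 106 cm to the right of lens 2 (overall magnification ≈ -0.40).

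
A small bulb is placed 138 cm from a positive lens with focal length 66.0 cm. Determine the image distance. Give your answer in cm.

126 cm

Thin-lens equation: 1/q = 1/f − 1/p = 1/(66.00) − 1/(138) = 0.01515 − 0.007246 = 0.007905, so q = 126 cm.
The image is real, inverted and reduced, on the far side of the lens.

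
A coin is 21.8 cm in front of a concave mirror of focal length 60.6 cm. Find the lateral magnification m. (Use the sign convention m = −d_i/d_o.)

1/d_i = 1/f − 1/d_o = 1/(60.60) − 1/(21.8) = -0.02937, so d_i = -34.05 cm.
m = −d_i/d_o = −(-34.05)/(21.8) = +1.56.
The image is virtual, upright and enlarged, behind the mirror.

m = +1.56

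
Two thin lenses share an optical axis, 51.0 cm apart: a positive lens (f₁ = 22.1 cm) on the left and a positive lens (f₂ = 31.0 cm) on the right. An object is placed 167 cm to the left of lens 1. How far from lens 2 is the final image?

Lens 1: 1/d_i1 = 1/f₁ − 1/d_o1 = 1/(22.1) − 1/(167) = 0.03926, so d_i1 = 25.47 cm.
The intermediate image is 25.47 cm to the right of lens 1, which is 51.0 − (25.47) = 25.53 cm to the left of lens 2, so d_o2 = +25.53 cm.
Lens 2: 1/d_i2 = 1/f₂ − 1/d_o2 = 1/(31.0) − 1/(25.53) = -0.006912, so d_i2 = -145 cm.
The final image is virtual, 145 cm to the left of lens 2 (overall magnification ≈ -0.86).

145 cm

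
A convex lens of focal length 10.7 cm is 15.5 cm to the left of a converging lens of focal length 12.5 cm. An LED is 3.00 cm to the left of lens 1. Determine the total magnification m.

m = -2.42

Lens 1: 1/d_i1 = 1/(10.7) − 1/(3.00) = -0.2399, so d_i1 = -4.169 cm; m₁ = −d_i1/d_o1 = +1.390.
d_o2 = 15.5 − (-4.169) = 19.67 cm.
Lens 2: 1/d_i2 = 1/(12.5) − 1/(19.67) = 0.02916, so d_i2 = 34.29 cm; m₂ = −d_i2/d_o2 = -1.743.
m = m₁·m₂ = (+1.390)(-1.743) = -2.42.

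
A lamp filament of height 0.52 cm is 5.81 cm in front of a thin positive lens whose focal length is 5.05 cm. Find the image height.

3.46 cm

1/d_i = 1/f − 1/d_o = 1/(5.050) − 1/(5.81) = 0.02590, so d_i = 38.61 cm.
m = −d_i/d_o = -6.645.
|h_i| = |m|·h_o = 6.645 × 0.52 = 3.46 cm. The image is real, inverted and enlarged, on the far side of the lens.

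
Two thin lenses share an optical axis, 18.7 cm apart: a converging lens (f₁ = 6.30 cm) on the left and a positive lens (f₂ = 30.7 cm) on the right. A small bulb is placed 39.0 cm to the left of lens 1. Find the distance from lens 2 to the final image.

Lens 1: 1/d_i1 = 1/f₁ − 1/d_o1 = 1/(6.30) − 1/(39.0) = 0.1331, so d_i1 = 7.514 cm.
The intermediate image is 7.514 cm to the right of lens 1, which is 18.7 − (7.514) = 11.19 cm to the left of lens 2, so d_o2 = +11.19 cm.
Lens 2: 1/d_i2 = 1/f₂ − 1/d_o2 = 1/(30.7) − 1/(11.19) = -0.05679, so d_i2 = -17.6 cm.
The final image is virtual, 17.6 cm to the left of lens 2 (overall magnification ≈ -0.30).

17.6 cm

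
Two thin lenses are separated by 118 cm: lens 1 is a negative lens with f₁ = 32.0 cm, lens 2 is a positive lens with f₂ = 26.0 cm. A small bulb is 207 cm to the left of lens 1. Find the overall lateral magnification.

f₁ = −32.0 cm (diverging).
Lens 1: 1/d_i1 = 1/(-32.0) − 1/(207) = -0.03608, so d_i1 = -27.72 cm; m₁ = −d_i1/d_o1 = +0.1339.
d_o2 = 118 − (-27.72) = 145.7 cm.
Lens 2: 1/d_i2 = 1/(26.0) − 1/(145.7) = 0.03160, so d_i2 = 31.65 cm; m₂ = −d_i2/d_o2 = -0.2172.
m = m₁·m₂ = (+0.1339)(-0.2172) = -0.0291.

m = -0.0291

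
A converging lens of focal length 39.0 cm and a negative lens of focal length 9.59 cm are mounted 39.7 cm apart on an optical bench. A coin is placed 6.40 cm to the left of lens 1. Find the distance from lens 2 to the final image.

7.98 cm

Lens 1: 1/d_i1 = 1/f₁ − 1/d_o1 = 1/(39.0) − 1/(6.40) = -0.1306, so d_i1 = -7.656 cm.
The intermediate image is 7.656 cm to the left of lens 1 (virtual), which is 39.7 − (-7.656) = 47.36 cm to the left of lens 2, so d_o2 = +47.36 cm.
Lens 2 is diverging, so f₂ = −9.59 cm.
Lens 2: 1/d_i2 = 1/f₂ − 1/d_o2 = 1/(-9.59) − 1/(47.36) = -0.1254, so d_i2 = -7.98 cm.
The final image is virtual, 7.98 cm to the left of lens 2 (overall magnification ≈ 0.20).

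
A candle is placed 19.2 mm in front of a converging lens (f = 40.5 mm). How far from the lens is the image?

Lens equation: 1/v = 1/f − 1/u = 1/(40.50) − 1/(19.2) = 0.02469 − 0.05208 = -0.02739, so v = -36.5 mm.
The image is virtual, upright and enlarged, on the same side as the object.

36.5 mm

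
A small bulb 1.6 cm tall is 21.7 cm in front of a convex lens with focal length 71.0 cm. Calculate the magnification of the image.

m = +1.44

1/d_i = 1/f − 1/d_o = 1/(71.00) − 1/(21.7) = -0.03200, so d_i = -31.25 cm.
m = −d_i/d_o = −(-31.25)/(21.7) = +1.44.
The image is virtual, upright and enlarged, on the same side as the object.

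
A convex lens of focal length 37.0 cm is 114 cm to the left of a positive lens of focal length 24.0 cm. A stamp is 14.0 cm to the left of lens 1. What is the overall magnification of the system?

Lens 1: 1/d_i1 = 1/(37.0) − 1/(14.0) = -0.04440, so d_i1 = -22.52 cm; m₁ = −d_i1/d_o1 = +1.609.
d_o2 = 114 − (-22.52) = 136.5 cm.
Lens 2: 1/d_i2 = 1/(24.0) − 1/(136.5) = 0.03434, so d_i2 = 29.12 cm; m₂ = −d_i2/d_o2 = -0.2133.
m = m₁·m₂ = (+1.609)(-0.2133) = -0.343.

m = -0.343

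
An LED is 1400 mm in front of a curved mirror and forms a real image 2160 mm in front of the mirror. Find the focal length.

Real image ⇒ d_i = +2160 mm.
1/f = 1/d_o + 1/d_i = 1/(1400) + 1/(2160) = 0.001177, so f = 849 mm.
Since f is positive, the curved mirror is concave.

f = 849 mm (concave)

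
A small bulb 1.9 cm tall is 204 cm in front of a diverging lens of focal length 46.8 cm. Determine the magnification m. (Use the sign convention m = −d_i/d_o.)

m = +0.187

For a diverging lens, f = -46.8 cm.
1/d_i = 1/f − 1/d_o = 1/(-46.80) − 1/(204) = -0.02627, so d_i = -38.07 cm.
m = −d_i/d_o = −(-38.07)/(204) = +0.187.
The image is virtual, upright and reduced, on the same side as the object.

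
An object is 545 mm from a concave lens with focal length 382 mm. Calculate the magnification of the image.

m = +0.412

For a concave lens, f = -382 mm.
1/d_i = 1/f − 1/d_o = 1/(-382.0) − 1/(545) = -0.004453, so d_i = -224.6 mm.
m = −d_i/d_o = −(-224.6)/(545) = +0.412.
The image is virtual, upright and reduced, on the same side as the object.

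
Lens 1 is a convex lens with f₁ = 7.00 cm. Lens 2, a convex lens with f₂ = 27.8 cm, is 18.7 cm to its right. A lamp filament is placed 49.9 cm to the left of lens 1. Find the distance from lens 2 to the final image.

Lens 1: 1/d_i1 = 1/f₁ − 1/d_o1 = 1/(7.00) − 1/(49.9) = 0.1228, so d_i1 = 8.142 cm.
The intermediate image is 8.142 cm to the right of lens 1, which is 18.7 − (8.142) = 10.56 cm to the left of lens 2, so d_o2 = +10.56 cm.
Lens 2: 1/d_i2 = 1/f₂ − 1/d_o2 = 1/(27.8) − 1/(10.56) = -0.05873, so d_i2 = -17.0 cm.
The final image is virtual, 17.0 cm to the left of lens 2 (overall magnification ≈ -0.26).

17.0 cm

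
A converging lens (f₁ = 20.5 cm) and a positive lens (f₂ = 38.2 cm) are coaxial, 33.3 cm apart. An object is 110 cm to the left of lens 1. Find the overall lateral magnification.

m = -0.291

Lens 1: 1/d_i1 = 1/(20.5) − 1/(110) = 0.03969, so d_i1 = 25.20 cm; m₁ = −d_i1/d_o1 = -0.2291.
d_o2 = 33.3 − (25.20) = 8.100 cm.
Lens 2: 1/d_i2 = 1/(38.2) − 1/(8.100) = -0.09728, so d_i2 = -10.28 cm; m₂ = −d_i2/d_o2 = +1.269.
m = m₁·m₂ = (-0.2291)(+1.269) = -0.291.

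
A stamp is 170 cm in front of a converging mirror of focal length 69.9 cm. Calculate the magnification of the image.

m = -0.698

1/d_i = 1/f − 1/d_o = 1/(69.90) − 1/(170) = 0.008424, so d_i = 118.7 cm.
m = −d_i/d_o = −(118.7)/(170) = -0.698.
The image is real, inverted and reduced, in front of the mirror.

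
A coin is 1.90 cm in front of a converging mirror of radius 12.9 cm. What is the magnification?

m = +1.42

f = R/2 = 12.9/2 = 6.450 cm.
1/d_i = 1/f − 1/d_o = 1/(6.450) − 1/(1.90) = -0.3713, so d_i = -2.693 cm.
m = −d_i/d_o = −(-2.693)/(1.90) = +1.42.
The image is virtual, upright and enlarged, behind the mirror.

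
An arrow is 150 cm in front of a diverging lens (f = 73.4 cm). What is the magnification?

m = +0.329

For a diverging lens, f = -73.4 cm.
1/d_i = 1/f − 1/d_o = 1/(-73.40) − 1/(150) = -0.02029, so d_i = -49.28 cm.
m = −d_i/d_o = −(-49.28)/(150) = +0.329.
The image is virtual, upright and reduced, on the same side as the object.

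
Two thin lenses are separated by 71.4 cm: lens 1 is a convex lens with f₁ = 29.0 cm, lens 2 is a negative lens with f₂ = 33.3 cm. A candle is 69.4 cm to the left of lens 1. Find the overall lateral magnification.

m = -0.436

Lens 1: 1/d_i1 = 1/(29.0) − 1/(69.4) = 0.02007, so d_i1 = 49.82 cm; m₁ = −d_i1/d_o1 = -0.7179.
d_o2 = 71.4 − (49.82) = 21.58 cm.
f₂ = −33.3 cm (diverging).
Lens 2: 1/d_i2 = 1/(-33.3) − 1/(21.58) = -0.07637, so d_i2 = -13.09 cm; m₂ = −d_i2/d_o2 = +0.6068.
m = m₁·m₂ = (-0.7179)(+0.6068) = -0.436.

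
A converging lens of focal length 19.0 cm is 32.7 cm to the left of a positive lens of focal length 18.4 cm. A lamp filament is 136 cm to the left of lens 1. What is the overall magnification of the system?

m = -0.384

Lens 1: 1/d_i1 = 1/(19.0) − 1/(136) = 0.04528, so d_i1 = 22.09 cm; m₁ = −d_i1/d_o1 = -0.1624.
d_o2 = 32.7 − (22.09) = 10.61 cm.
Lens 2: 1/d_i2 = 1/(18.4) − 1/(10.61) = -0.03990, so d_i2 = -25.06 cm; m₂ = −d_i2/d_o2 = +2.362.
m = m₁·m₂ = (-0.1624)(+2.362) = -0.384.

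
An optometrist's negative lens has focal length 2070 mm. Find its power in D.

P = -0.483 D

For a negative lens, f = −2070 mm.
f = -207 cm = -2.07 m.
P = 1/f = 1/(-2.07 m) = -0.483 D.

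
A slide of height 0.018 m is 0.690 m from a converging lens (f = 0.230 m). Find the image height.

0.00900 m

1/d_i = 1/f − 1/d_o = 1/(0.2300) − 1/(0.690) = 2.899, so d_i = 0.3450 m.
m = −d_i/d_o = -0.5000.
|h_i| = |m|·h_o = 0.5000 × 0.018 = 0.00900 m. The image is real, inverted and reduced, on the far side of the lens.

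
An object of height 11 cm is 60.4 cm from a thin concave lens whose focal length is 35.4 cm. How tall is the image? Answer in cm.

For a concave lens, f = -35.4 cm.
1/d_i = 1/f − 1/d_o = 1/(-35.40) − 1/(60.4) = -0.04480, so d_i = -22.32 cm.
m = −d_i/d_o = +0.3695.
|h_i| = |m|·h_o = 0.3695 × 11 = 4.06 cm. The image is virtual, upright and reduced, on the same side as the object.

4.06 cm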